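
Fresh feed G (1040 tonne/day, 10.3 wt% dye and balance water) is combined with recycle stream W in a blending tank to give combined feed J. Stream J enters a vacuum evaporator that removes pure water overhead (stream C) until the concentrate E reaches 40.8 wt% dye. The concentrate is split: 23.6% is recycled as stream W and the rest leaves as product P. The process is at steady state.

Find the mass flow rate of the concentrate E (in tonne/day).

343.7 tonne/day

Overall dye balance (none leaves overhead): dye in fresh feed = dye in product, i.e. 1040×0.103 = (1−0.236)·E·0.408.
E = 107.12/(0.408×0.764) = 343.65 tonne/day.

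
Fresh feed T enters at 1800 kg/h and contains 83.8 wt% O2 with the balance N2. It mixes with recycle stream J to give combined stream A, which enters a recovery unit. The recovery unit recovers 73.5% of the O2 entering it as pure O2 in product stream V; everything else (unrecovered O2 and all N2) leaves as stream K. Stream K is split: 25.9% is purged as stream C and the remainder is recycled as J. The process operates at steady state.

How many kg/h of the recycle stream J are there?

N2 enters only via T and leaves only via the purge: 1800×0.162 = 0.259×(N2 in K), and the recovery unit passes all N2, so N2 in A = N2 in K = 1125.9 kg/h.
O2 in A: m_A = 1800×0.838 + (1−0.259)·(1−0.735)·m_A, so m_A = 1508.4/0.8036 = 1877 kg/h.
K = (1−0.735)×1877 + 1125.9 = 1623.3 kg/h.
Recycle J = (1−0.259)×1623.3 = 1202.8 kg/h.

1203 kg/h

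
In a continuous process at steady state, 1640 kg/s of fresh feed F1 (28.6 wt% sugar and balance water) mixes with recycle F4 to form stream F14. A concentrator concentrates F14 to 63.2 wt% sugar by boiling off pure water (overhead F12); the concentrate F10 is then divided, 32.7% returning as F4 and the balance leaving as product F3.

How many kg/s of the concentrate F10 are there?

1103 kg/s

Overall sugar balance (none leaves overhead): sugar in fresh feed = sugar in product, i.e. 1640×0.286 = (1−0.327)·F10·0.632.
F10 = 469.04/(0.632×0.673) = 1102.8 kg/s.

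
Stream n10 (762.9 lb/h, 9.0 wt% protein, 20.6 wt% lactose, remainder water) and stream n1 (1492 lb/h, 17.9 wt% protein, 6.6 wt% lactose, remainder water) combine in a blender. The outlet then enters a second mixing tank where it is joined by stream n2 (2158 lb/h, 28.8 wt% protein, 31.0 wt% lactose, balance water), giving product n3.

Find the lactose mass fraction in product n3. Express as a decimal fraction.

0.210

Overall, product flow = 4412.9 lb/h.
lactose in = 762.9×0.206 + 1492×0.066 + 2158×0.310 = 924.61 lb/h.
lactose fraction in n3 = 0.210.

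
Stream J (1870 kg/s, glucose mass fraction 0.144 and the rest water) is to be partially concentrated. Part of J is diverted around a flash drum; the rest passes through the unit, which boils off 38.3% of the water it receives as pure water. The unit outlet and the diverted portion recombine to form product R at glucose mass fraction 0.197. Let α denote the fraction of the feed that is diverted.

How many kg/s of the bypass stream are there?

All 1870×0.144 = 269.28 kg/s of glucose reaches R, so R = 269.28/0.197 = 1366.9 kg/s and vapour = 503.1 kg/s.
The evaporator receives (1−α)·1870 of feed at 0.856 water and removes 0.383 of that water:
0.383×0.856×(1−α)×1870 = 503.1
(1−α) = 503.1/613.08 = 0.8206;  α = 0.1794.
Bypass flow = 0.1794×1870 = 335.46 kg/s.

335.5 kg/s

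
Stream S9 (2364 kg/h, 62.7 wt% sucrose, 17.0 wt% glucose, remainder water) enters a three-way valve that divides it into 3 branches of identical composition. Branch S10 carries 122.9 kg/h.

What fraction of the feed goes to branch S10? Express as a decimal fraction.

0.052

Fraction to S10 = 122.9/2364 = 0.0520.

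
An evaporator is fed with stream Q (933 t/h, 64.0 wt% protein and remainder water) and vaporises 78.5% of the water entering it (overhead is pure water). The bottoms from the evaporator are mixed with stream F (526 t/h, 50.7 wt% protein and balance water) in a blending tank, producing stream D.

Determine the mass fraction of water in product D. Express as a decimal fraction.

0.277

Vapour removed = 0.785×0.360×933 = 263.67 t/h; concentrate = 669.33 t/h.
water reaching the mixer = 72.214 (from concentrate) + 526×0.493 = 331.53 t/h.
Product flow = 669.33 + 526 = 1195.3 t/h; water fraction = 0.277.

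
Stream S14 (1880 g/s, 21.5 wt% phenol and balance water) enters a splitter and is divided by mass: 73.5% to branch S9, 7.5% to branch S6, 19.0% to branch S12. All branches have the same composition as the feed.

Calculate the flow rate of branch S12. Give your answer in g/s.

Branch S12 flow = 0.190×1880 = 357.2 g/s.

357.2 g/s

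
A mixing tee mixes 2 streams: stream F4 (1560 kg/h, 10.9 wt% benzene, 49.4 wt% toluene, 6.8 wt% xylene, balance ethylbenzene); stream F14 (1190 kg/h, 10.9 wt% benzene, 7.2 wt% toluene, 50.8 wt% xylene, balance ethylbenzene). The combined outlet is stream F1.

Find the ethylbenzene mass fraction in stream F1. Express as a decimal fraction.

0.3212

Total flow out = 1560 + 1190 = 2750 kg/h.
ethylbenzene in = 1560×0.329 + 1190×0.311 = 883.33 kg/h.
ethylbenzene mass fraction in F1 = 883.33/2750 = 0.3212.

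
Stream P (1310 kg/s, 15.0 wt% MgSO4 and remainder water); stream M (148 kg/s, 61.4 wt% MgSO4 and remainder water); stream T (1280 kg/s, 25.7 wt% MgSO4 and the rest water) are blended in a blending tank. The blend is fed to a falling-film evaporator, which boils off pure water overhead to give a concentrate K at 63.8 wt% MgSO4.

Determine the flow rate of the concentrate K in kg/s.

MgSO4 entering = 1310×0.150 + 148×0.614 + 1280×0.257 = 616.33 kg/s.
All MgSO4 reports to K, so K = 616.33/0.638 = 966.04 kg/s.

966 kg/s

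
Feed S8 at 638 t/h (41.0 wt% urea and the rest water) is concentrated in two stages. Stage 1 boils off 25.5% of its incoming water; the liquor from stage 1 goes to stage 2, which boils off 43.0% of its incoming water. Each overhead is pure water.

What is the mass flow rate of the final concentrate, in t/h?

water in feed = 638×0.590 = 376.42 t/h.
After stage 1: water left = (1−0.255)×376.42 = 280.43; stream total = 542.01 t/h.
After stage 2: water left = (1−0.430)×280.43 = 159.85; final concentrate = 421.43 t/h.

421.4 t/h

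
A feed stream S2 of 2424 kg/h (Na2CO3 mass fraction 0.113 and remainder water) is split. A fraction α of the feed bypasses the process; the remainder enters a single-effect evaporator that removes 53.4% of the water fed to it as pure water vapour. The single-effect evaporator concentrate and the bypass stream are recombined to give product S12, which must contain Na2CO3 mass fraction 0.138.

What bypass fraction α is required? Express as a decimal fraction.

0.618

All 2424×0.113 = 273.91 kg/h of Na2CO3 reaches S12, so S12 = 273.91/0.138 = 1984.9 kg/h and vapour = 439.13 kg/h.
The evaporator receives (1−α)·2424 of feed at 0.887 water and removes 0.534 of that water:
0.534×0.887×(1−α)×2424 = 439.13
(1−α) = 439.13/1148.1 = 0.3825;  α = 0.6175.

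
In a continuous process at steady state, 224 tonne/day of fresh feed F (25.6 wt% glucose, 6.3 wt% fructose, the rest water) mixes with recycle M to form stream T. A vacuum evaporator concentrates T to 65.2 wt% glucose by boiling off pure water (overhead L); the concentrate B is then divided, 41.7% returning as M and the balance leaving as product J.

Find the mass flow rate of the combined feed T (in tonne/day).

286.9 tonne/day

Overall glucose balance (none leaves overhead): glucose in fresh feed = glucose in product, i.e. 224×0.256 = (1−0.417)·B·0.652.
B = 57.344/(0.652×0.583) = 150.86 tonne/day.
Recycle M = 0.417×150.86 = 62.908 tonne/day.
Combined feed T = 224 + 62.908 = 286.91 tonne/day.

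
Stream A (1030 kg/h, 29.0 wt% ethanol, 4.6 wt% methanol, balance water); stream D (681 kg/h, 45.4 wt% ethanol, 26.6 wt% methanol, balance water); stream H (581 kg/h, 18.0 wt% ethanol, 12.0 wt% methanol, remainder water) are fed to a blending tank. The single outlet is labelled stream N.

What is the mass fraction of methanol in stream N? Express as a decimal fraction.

0.1301

Total flow out = 1030 + 681 + 581 = 2292 kg/h.
methanol in = 1030×0.046 + 681×0.266 + 581×0.120 = 298.25 kg/h.
methanol mass fraction in N = 298.25/2292 = 0.1301.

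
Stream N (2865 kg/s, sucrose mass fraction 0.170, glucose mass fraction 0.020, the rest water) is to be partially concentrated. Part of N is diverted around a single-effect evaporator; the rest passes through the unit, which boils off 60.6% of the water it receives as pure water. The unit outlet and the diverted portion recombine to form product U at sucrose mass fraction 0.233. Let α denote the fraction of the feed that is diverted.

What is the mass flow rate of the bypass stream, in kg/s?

1287 kg/s

All 2865×0.170 = 487.05 kg/s of sucrose reaches U, so U = 487.05/0.233 = 2090.3 kg/s and vapour = 774.66 kg/s.
The evaporator receives (1−α)·2865 of feed at 0.810 water and removes 0.606 of that water:
0.606×0.810×(1−α)×2865 = 774.66
(1−α) = 774.66/1406.3 = 0.5508;  α = 0.4492.
Bypass flow = 0.4492×2865 = 1286.8 kg/s.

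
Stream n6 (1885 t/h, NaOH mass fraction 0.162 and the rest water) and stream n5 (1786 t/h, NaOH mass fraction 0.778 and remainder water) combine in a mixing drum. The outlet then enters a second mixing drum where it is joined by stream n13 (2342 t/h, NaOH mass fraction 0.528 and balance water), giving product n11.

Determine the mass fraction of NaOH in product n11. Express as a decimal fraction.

0.488

Overall, product flow = 6013 t/h.
NaOH in = 1885×0.162 + 1786×0.778 + 2342×0.528 = 2931.5 t/h.
NaOH fraction in n11 = 0.488.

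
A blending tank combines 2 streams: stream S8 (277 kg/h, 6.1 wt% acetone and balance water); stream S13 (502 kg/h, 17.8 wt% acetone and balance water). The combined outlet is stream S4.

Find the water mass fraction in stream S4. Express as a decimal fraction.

Total flow out = 277 + 502 = 779 kg/h.
water in = 277×0.939 + 502×0.822 = 672.75 kg/h.
water mass fraction in S4 = 672.75/779 = 0.8636.

0.8636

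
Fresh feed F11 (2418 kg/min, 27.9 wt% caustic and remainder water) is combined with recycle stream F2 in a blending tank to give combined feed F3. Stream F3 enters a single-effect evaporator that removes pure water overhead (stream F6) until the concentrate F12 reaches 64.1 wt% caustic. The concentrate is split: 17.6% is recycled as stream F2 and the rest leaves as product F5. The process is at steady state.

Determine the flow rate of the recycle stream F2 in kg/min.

Overall caustic balance (none leaves overhead): caustic in fresh feed = caustic in product, i.e. 2418×0.279 = (1−0.176)·F12·0.641.
F12 = 674.62/(0.641×0.824) = 1277.2 kg/min.
Recycle F2 = 0.176×1277.2 = 224.8 kg/min.

224.8 kg/min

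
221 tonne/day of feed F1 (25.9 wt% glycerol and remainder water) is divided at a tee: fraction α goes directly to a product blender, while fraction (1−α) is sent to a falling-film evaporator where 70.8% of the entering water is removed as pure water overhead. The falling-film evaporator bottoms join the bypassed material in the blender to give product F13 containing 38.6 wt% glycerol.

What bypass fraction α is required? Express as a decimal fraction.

0.373

All 221×0.259 = 57.239 tonne/day of glycerol reaches F13, so F13 = 57.239/0.386 = 148.29 tonne/day and vapour = 72.712 tonne/day.
The evaporator receives (1−α)·221 of feed at 0.741 water and removes 0.708 of that water:
0.708×0.741×(1−α)×221 = 72.712
(1−α) = 72.712/115.94 = 0.6271;  α = 0.3729.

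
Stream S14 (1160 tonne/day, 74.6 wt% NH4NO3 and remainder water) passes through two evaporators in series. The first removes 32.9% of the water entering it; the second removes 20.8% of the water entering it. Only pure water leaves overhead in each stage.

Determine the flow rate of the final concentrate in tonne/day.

water in feed = 1160×0.254 = 294.64 tonne/day.
After stage 1: water left = (1−0.329)×294.64 = 197.7; stream total = 1063.1 tonne/day.
After stage 2: water left = (1−0.208)×197.7 = 156.58; final concentrate = 1021.9 tonne/day.

1022 tonne/day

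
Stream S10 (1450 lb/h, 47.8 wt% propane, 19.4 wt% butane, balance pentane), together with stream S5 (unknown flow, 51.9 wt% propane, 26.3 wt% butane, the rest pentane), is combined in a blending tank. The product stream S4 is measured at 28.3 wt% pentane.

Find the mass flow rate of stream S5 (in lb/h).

1004 lb/h

Let S5 be the unknown flow. Total out = 1450 + S5.
pentane balance: 475.6 + 0.218·S5 = 0.283·(1450 + S5)
(0.218 − 0.283)·S5 = 0.283×1450 − 475.6 = -65.25
S5 = -65.25 / -0.065 = 1003.8 lb/h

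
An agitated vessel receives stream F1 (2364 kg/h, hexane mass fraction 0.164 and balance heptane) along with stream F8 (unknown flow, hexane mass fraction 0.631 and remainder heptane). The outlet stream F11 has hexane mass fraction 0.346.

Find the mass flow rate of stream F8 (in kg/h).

Let F8 be the unknown flow. Total out = 2364 + F8.
hexane balance: 387.7 + 0.631·F8 = 0.346·(2364 + F8)
(0.631 − 0.346)·F8 = 0.346×2364 − 387.7 = 430.25
F8 = 430.25 / 0.285 = 1509.6 kg/h

1510 kg/h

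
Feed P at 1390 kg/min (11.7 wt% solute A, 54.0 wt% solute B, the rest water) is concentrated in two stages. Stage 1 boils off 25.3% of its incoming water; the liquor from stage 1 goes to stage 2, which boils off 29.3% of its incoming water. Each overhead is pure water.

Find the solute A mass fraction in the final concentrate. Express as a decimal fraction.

0.140

water in feed = 1390×0.343 = 476.77 kg/min.
After stage 1: water left = (1−0.253)×476.77 = 356.15; stream total = 1269.4 kg/min.
After stage 2: water left = (1−0.293)×356.15 = 251.8; final concentrate = 1165 kg/min.
solute A fraction = 162.63/1165 = 0.140.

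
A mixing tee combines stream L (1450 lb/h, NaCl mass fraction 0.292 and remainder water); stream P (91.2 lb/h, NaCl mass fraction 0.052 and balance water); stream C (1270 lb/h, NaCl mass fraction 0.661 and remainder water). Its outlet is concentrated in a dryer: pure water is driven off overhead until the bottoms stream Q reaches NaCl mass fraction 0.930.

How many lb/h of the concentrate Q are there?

NaCl entering = 1450×0.292 + 91.2×0.052 + 1270×0.661 = 1267.6 lb/h.
All NaCl reports to Q, so Q = 1267.6/0.930 = 1363 lb/h.

1363 lb/h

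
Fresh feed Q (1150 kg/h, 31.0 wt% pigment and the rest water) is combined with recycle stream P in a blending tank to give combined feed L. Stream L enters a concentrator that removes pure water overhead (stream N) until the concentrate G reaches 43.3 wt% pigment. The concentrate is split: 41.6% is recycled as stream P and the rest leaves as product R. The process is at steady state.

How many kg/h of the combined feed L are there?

1736 kg/h

Overall pigment balance (none leaves overhead): pigment in fresh feed = pigment in product, i.e. 1150×0.310 = (1−0.416)·G·0.433.
G = 356.5/(0.433×0.584) = 1409.8 kg/h.
Recycle P = 0.416×1409.8 = 586.48 kg/h.
Combined feed L = 1150 + 586.48 = 1736.5 kg/h.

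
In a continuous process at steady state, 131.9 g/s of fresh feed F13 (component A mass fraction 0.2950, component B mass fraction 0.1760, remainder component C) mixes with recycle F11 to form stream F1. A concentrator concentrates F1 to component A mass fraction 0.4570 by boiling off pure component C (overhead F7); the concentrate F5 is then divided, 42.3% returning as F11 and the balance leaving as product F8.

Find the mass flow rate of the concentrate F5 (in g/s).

147.6 g/s

Overall component A balance (none leaves overhead): component A in fresh feed = component A in product, i.e. 131.9×0.295 = (1−0.423)·F5·0.457.
F5 = 38.91/(0.457×0.577) = 147.56 g/s.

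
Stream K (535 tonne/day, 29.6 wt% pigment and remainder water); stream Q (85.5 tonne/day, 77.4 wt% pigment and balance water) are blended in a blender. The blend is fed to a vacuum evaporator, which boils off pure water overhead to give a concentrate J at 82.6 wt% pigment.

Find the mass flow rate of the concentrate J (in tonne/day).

271.8 tonne/day

pigment entering = 535×0.296 + 85.5×0.774 = 224.54 tonne/day.
All pigment reports to J, so J = 224.54/0.826 = 271.84 tonne/day.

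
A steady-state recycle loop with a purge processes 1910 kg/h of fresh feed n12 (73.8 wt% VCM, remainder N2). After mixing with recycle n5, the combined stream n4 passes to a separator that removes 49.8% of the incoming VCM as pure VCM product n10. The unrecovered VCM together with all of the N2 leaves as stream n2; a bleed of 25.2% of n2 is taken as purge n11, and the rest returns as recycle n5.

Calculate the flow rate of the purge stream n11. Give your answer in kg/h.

786 kg/h

N2 enters only via n12 and leaves only via the purge: 1910×0.262 = 0.252×(N2 in n2), and the separator passes all N2, so N2 in n4 = N2 in n2 = 1985.8 kg/h.
VCM in n4: m_A = 1910×0.738 + (1−0.252)·(1−0.498)·m_A, so m_A = 1409.6/0.6245 = 2257.1 kg/h.
n2 = (1−0.498)×2257.1 + 1985.8 = 3118.9 kg/h.
Purge n11 = 0.252×3118.9 = 785.95 kg/h.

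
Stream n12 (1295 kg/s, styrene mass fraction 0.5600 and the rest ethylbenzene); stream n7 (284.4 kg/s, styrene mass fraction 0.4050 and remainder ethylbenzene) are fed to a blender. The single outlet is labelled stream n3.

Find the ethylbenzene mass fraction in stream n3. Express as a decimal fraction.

Total flow out = 1295 + 284.4 = 1579.4 kg/s.
ethylbenzene in = 1295×0.440 + 284.4×0.595 = 739.02 kg/s.
ethylbenzene mass fraction in n3 = 739.02/1579.4 = 0.4679.

0.4679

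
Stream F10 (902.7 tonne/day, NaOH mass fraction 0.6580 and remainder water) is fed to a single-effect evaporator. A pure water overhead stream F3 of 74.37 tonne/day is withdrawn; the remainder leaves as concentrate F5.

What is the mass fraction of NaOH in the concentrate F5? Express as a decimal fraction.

NaOH is not removed: 902.7×0.658 = 593.98 tonne/day of NaOH enters F5.
Concentrate = 902.7 − 74.37 = 828.33 tonne/day.
Mass fraction = 593.98/828.33 = 0.7171.

0.7171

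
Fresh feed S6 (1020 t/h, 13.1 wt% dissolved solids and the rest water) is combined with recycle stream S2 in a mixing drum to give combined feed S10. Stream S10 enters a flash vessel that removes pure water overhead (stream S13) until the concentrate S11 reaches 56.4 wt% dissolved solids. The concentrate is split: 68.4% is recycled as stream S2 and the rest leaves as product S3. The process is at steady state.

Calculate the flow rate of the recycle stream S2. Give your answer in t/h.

Overall dissolved solids balance (none leaves overhead): dissolved solids in fresh feed = dissolved solids in product, i.e. 1020×0.131 = (1−0.684)·S11·0.564.
S11 = 133.62/(0.564×0.316) = 749.73 t/h.
Recycle S2 = 0.684×749.73 = 512.82 t/h.

512.8 t/h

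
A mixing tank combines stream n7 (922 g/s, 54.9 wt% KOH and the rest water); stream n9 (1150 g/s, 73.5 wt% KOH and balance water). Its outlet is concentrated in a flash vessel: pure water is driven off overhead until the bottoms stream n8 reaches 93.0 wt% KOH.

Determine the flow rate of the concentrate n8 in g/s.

KOH entering = 922×0.549 + 1150×0.735 = 1351.4 g/s.
All KOH reports to n8, so n8 = 1351.4/0.930 = 1453.1 g/s.

1453 g/s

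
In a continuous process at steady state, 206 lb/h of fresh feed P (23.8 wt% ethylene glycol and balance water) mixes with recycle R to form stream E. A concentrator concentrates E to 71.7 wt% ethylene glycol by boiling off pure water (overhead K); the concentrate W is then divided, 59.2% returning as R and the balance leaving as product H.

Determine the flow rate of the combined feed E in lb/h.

Overall ethylene glycol balance (none leaves overhead): ethylene glycol in fresh feed = ethylene glycol in product, i.e. 206×0.238 = (1−0.592)·W·0.717.
W = 49.028/(0.717×0.408) = 167.6 lb/h.
Recycle R = 0.592×167.6 = 99.217 lb/h.
Combined feed E = 206 + 99.217 = 305.22 lb/h.

305.2 lb/h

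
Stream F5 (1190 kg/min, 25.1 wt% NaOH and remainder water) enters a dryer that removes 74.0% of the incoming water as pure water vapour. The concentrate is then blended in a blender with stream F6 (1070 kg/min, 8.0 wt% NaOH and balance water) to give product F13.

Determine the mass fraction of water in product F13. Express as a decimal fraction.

0.7599

Vapour removed = 0.740×0.749×1190 = 659.57 kg/min; concentrate = 530.43 kg/min.
water reaching the mixer = 231.74 (from concentrate) + 1070×0.920 = 1216.1 kg/min.
Product flow = 530.43 + 1070 = 1600.4 kg/min; water fraction = 0.7599.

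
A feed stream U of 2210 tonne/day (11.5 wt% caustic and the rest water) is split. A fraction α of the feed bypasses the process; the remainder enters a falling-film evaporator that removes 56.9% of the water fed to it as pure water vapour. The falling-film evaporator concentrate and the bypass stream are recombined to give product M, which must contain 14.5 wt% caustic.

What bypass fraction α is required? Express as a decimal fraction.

All 2210×0.115 = 254.15 tonne/day of caustic reaches M, so M = 254.15/0.145 = 1752.8 tonne/day and vapour = 457.24 tonne/day.
The evaporator receives (1−α)·2210 of feed at 0.885 water and removes 0.569 of that water:
0.569×0.885×(1−α)×2210 = 457.24
(1−α) = 457.24/1112.9 = 0.4109;  α = 0.5891.

0.589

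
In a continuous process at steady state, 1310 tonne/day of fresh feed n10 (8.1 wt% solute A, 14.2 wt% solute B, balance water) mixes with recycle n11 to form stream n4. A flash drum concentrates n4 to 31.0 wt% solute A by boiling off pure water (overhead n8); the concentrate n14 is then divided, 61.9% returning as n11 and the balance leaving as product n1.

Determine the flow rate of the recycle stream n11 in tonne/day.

Overall solute A balance (none leaves overhead): solute A in fresh feed = solute A in product, i.e. 1310×0.081 = (1−0.619)·n14·0.310.
n14 = 106.11/(0.310×0.381) = 898.4 tonne/day.
Recycle n11 = 0.619×898.4 = 556.11 tonne/day.

556.1 tonne/day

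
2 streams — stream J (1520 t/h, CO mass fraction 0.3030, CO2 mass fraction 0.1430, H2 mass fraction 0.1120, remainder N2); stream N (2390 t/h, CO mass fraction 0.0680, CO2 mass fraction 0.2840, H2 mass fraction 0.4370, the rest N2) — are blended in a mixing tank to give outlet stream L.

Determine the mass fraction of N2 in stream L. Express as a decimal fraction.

0.3008

Total flow out = 1520 + 2390 = 3910 t/h.
N2 in = 1520×0.442 + 2390×0.211 = 1176.1 t/h.
N2 mass fraction in L = 1176.1/3910 = 0.3008.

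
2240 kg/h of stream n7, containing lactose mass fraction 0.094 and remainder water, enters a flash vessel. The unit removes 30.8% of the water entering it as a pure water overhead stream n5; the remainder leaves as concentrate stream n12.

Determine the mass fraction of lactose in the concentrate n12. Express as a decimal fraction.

0.130

lactose is not removed: 2240×0.094 = 210.56 kg/h of lactose enters n12.
water entering = 2240×0.906 = 2029.4 kg/h; overhead removed = 0.308×2029.4 = 625.07 kg/h.
Concentrate = 2240 − 625.07 = 1614.9 kg/h.
Mass fraction = 210.56/1614.9 = 0.130.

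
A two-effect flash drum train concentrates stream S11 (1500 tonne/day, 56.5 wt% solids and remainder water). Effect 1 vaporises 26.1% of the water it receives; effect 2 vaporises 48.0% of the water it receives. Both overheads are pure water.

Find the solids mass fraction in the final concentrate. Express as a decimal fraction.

0.7717

water in feed = 1500×0.435 = 652.5 tonne/day.
After stage 1: water left = (1−0.261)×652.5 = 482.2; stream total = 1329.7 tonne/day.
After stage 2: water left = (1−0.480)×482.2 = 250.74; final concentrate = 1098.2 tonne/day.
solids fraction = 847.5/1098.2 = 0.7717.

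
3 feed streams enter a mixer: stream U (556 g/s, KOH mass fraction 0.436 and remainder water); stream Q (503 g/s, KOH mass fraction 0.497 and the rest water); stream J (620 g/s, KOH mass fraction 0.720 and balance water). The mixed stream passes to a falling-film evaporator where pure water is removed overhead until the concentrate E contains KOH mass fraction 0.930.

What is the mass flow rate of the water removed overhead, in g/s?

669.5 g/s

KOH entering = 556×0.436 + 503×0.497 + 620×0.720 = 938.81 g/s.
All KOH reports to E, so E = 938.81/0.930 = 1009.5 g/s.
Total feed = 1679 g/s; overhead = 1679 − 1009.5 = 669.53 g/s.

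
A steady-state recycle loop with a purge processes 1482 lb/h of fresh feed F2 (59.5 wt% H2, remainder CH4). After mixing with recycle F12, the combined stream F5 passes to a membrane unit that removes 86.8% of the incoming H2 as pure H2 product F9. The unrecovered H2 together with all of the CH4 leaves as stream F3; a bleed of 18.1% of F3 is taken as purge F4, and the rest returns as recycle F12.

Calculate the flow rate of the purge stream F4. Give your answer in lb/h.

CH4 enters only via F2 and leaves only via the purge: 1482×0.405 = 0.181×(CH4 in F3), and the membrane unit passes all CH4, so CH4 in F5 = CH4 in F3 = 3316.1 lb/h.
H2 in F5: m_A = 1482×0.595 + (1−0.181)·(1−0.868)·m_A, so m_A = 881.79/0.8919 = 988.67 lb/h.
F3 = (1−0.868)×988.67 + 3316.1 = 3446.6 lb/h.
Purge F4 = 0.181×3446.6 = 623.83 lb/h.

623.8 lb/h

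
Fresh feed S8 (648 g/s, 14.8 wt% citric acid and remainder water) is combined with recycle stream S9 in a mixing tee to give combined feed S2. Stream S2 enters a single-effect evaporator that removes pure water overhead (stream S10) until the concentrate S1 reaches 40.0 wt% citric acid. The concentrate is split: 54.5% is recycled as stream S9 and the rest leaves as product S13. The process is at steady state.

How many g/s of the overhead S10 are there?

Overall citric acid balance (none leaves overhead): citric acid in fresh feed = citric acid in product, i.e. 648×0.148 = (1−0.545)·S1·0.400.
S1 = 95.904/(0.400×0.455) = 526.95 g/s.
Recycle S9 = 0.545×526.95 = 287.19 g/s.
Combined feed S2 = 648 + 287.19 = 935.19 g/s.
Overhead S10 = S2 − S1 = 935.19 − 526.95 = 408.24 g/s.

408.2 g/s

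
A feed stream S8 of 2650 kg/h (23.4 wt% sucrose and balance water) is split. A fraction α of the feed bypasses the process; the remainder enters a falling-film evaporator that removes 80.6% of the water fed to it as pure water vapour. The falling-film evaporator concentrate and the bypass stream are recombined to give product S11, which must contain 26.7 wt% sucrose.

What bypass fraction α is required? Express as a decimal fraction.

All 2650×0.234 = 620.1 kg/h of sucrose reaches S11, so S11 = 620.1/0.267 = 2322.5 kg/h and vapour = 327.53 kg/h.
The evaporator receives (1−α)·2650 of feed at 0.766 water and removes 0.806 of that water:
0.806×0.766×(1−α)×2650 = 327.53
(1−α) = 327.53/1636.1 = 0.2002;  α = 0.7998.

0.800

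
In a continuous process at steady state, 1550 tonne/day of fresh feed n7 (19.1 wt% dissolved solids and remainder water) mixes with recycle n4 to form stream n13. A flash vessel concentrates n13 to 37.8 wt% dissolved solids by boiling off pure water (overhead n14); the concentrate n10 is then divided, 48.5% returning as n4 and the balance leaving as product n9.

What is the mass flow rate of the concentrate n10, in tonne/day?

Overall dissolved solids balance (none leaves overhead): dissolved solids in fresh feed = dissolved solids in product, i.e. 1550×0.191 = (1−0.485)·n10·0.378.
n10 = 296.05/(0.378×0.515) = 1520.8 tonne/day.

1521 tonne/day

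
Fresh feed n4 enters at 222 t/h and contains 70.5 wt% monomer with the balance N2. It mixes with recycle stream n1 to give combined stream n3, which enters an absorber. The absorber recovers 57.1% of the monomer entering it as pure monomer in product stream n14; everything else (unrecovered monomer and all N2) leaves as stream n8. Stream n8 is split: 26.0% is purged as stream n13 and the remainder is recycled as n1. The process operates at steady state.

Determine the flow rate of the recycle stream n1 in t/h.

N2 enters only via n4 and leaves only via the purge: 222×0.295 = 0.260×(N2 in n8), and the absorber passes all N2, so N2 in n3 = N2 in n8 = 251.88 t/h.
monomer in n3: m_A = 222×0.705 + (1−0.260)·(1−0.571)·m_A, so m_A = 156.51/0.6825 = 229.31 t/h.
n8 = (1−0.571)×229.31 + 251.88 = 350.26 t/h.
Recycle n1 = (1−0.260)×350.26 = 259.19 t/h.

259.2 t/h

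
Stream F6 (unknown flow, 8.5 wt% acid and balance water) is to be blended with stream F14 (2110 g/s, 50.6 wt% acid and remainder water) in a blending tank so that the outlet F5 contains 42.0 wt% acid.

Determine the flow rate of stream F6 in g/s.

Let F6 be the unknown flow. Total out = 2110 + F6.
acid balance: 1067.7 + 0.085·F6 = 0.420·(2110 + F6)
(0.085 − 0.420)·F6 = 0.420×2110 − 1067.7 = -181.46
F6 = -181.46 / -0.335 = 541.67 g/s

541.7 g/s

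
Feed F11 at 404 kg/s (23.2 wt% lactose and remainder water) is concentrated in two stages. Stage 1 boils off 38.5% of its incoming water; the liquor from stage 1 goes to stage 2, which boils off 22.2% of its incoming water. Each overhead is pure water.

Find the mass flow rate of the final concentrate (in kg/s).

242.2 kg/s

water in feed = 404×0.768 = 310.27 kg/s.
After stage 1: water left = (1−0.385)×310.27 = 190.82; stream total = 284.55 kg/s.
After stage 2: water left = (1−0.222)×190.82 = 148.46; final concentrate = 242.18 kg/s.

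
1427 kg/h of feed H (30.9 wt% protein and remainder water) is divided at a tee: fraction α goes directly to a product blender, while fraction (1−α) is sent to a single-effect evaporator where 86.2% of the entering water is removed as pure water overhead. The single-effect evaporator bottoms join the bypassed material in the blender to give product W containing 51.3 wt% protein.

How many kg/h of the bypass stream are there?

All 1427×0.309 = 440.94 kg/h of protein reaches W, so W = 440.94/0.513 = 859.54 kg/h and vapour = 567.46 kg/h.
The evaporator receives (1−α)·1427 of feed at 0.691 water and removes 0.862 of that water:
0.862×0.691×(1−α)×1427 = 567.46
(1−α) = 567.46/849.98 = 0.6676;  α = 0.3324.
Bypass flow = 0.3324×1427 = 474.31 kg/h.

474.3 kg/h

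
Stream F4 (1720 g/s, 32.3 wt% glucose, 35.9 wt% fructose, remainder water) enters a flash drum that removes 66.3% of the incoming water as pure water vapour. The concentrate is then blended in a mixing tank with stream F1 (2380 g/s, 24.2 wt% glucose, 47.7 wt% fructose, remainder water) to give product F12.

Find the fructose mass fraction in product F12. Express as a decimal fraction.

Vapour removed = 0.663×0.318×1720 = 362.63 g/s; concentrate = 1357.4 g/s.
fructose reaching the mixer = 617.48 (from concentrate) + 2380×0.477 = 1752.7 g/s.
Product flow = 1357.4 + 2380 = 3737.4 g/s; fructose fraction = 0.469.

0.469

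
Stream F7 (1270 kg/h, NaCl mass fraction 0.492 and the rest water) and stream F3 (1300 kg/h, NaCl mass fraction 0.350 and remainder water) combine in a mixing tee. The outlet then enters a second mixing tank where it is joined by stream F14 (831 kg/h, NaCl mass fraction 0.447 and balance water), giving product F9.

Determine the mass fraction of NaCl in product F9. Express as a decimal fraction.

0.427

Overall, product flow = 3401 kg/h.
NaCl in = 1270×0.492 + 1300×0.350 + 831×0.447 = 1451.3 kg/h.
NaCl fraction in F9 = 0.427.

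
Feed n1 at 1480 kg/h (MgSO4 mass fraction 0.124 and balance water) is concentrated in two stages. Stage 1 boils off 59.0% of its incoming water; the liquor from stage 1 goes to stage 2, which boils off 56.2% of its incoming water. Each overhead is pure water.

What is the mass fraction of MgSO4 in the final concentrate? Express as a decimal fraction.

0.441

water in feed = 1480×0.876 = 1296.5 kg/h.
After stage 1: water left = (1−0.590)×1296.5 = 531.56; stream total = 715.08 kg/h.
After stage 2: water left = (1−0.562)×531.56 = 232.82; final concentrate = 416.34 kg/h.
MgSO4 fraction = 183.52/416.34 = 0.441.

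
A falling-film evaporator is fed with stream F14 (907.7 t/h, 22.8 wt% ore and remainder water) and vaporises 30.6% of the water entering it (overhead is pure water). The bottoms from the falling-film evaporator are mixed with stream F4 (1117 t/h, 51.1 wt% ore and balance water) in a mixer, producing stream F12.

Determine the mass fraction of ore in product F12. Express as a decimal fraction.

0.4296

Vapour removed = 0.306×0.772×907.7 = 214.43 t/h; concentrate = 693.27 t/h.
ore reaching the mixer = 206.96 (from concentrate) + 1117×0.511 = 777.74 t/h.
Product flow = 693.27 + 1117 = 1810.3 t/h; ore fraction = 0.4296.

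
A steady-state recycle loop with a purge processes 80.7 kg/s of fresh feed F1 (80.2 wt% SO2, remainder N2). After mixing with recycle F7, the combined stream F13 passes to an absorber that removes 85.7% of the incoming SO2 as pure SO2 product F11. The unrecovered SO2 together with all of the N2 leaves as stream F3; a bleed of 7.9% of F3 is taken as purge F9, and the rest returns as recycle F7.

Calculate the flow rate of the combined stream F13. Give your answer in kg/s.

N2 enters only via F1 and leaves only via the purge: 80.7×0.198 = 0.079×(N2 in F3), and the absorber passes all N2, so N2 in F13 = N2 in F3 = 202.26 kg/s.
SO2 in F13: m_A = 80.7×0.802 + (1−0.079)·(1−0.857)·m_A, so m_A = 64.721/0.8683 = 74.538 kg/s.
F13 = 74.538 + 202.26 = 276.8 kg/s.

276.8 kg/s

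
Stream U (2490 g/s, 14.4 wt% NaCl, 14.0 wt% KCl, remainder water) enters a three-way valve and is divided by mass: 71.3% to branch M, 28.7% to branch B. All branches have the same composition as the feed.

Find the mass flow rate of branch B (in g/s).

Branch B flow = 0.287×2490 = 714.63 g/s.

714.6 g/s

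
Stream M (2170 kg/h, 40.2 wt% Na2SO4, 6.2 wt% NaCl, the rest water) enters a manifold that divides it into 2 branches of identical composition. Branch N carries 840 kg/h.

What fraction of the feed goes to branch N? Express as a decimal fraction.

0.387

Fraction to N = 840/2170 = 0.3871.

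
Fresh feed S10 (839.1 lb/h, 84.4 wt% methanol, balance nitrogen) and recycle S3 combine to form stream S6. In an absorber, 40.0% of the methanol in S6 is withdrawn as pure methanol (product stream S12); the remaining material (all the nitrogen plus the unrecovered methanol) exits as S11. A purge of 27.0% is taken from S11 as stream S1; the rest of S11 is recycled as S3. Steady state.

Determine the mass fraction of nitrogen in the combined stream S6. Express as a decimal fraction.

0.2778

nitrogen enters only via S10 and leaves only via the purge: 839.1×0.156 = 0.270×(nitrogen in S11), and the absorber passes all nitrogen, so nitrogen in S6 = nitrogen in S11 = 484.81 lb/h.
methanol in S6: m_A = 839.1×0.844 + (1−0.270)·(1−0.400)·m_A, so m_A = 708.2/0.5620 = 1260.1 lb/h.
S6 = 1260.1 + 484.81 = 1745 lb/h.
nitrogen fraction in S6 = 484.81/1745 = 0.2778.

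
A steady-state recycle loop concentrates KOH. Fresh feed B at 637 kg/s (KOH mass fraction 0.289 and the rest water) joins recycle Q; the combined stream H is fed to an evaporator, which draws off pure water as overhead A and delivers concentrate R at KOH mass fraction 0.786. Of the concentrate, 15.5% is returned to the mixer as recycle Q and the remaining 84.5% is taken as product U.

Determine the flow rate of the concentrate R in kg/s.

Overall KOH balance (none leaves overhead): KOH in fresh feed = KOH in product, i.e. 637×0.289 = (1−0.155)·R·0.786.
R = 184.09/(0.786×0.845) = 277.18 kg/s.

277.2 kg/s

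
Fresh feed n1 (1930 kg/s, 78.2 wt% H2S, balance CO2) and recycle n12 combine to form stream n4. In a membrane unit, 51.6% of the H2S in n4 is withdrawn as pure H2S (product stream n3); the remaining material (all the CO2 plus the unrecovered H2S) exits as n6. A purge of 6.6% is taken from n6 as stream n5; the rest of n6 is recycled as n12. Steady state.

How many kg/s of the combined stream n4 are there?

CO2 enters only via n1 and leaves only via the purge: 1930×0.218 = 0.066×(CO2 in n6), and the membrane unit passes all CO2, so CO2 in n4 = CO2 in n6 = 6374.8 kg/s.
H2S in n4: m_A = 1930×0.782 + (1−0.066)·(1−0.516)·m_A, so m_A = 1509.3/0.5479 = 2754.4 kg/s.
n4 = 2754.4 + 6374.8 = 9129.3 kg/s.

9129 kg/s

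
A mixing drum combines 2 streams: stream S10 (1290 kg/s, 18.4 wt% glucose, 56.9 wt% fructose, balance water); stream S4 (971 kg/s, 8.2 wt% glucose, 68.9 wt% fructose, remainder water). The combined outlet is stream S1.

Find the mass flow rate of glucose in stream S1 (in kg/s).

glucose out = glucose in = 1290×0.184 + 971×0.082 = 316.98 kg/s.

317 kg/s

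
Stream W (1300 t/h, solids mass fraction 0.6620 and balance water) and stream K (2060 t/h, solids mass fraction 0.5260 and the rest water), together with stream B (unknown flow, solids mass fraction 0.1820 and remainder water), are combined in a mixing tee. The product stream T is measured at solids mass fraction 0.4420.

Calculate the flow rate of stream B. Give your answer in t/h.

Let B be the unknown flow. Total out = 3360 + B.
solids balance: 1944.2 + 0.182·B = 0.442·(3360 + B)
(0.182 − 0.442)·B = 0.442×3360 − 1944.2 = -459.04
B = -459.04 / -0.260 = 1765.5 t/h

1766 t/h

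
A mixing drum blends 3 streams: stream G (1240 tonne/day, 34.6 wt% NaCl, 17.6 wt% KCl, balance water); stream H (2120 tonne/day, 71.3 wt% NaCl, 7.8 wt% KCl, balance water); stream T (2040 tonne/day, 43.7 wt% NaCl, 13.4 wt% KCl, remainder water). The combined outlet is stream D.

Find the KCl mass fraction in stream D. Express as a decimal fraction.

Total flow out = 1240 + 2120 + 2040 = 5400 tonne/day.
KCl in = 1240×0.176 + 2120×0.078 + 2040×0.134 = 656.96 tonne/day.
KCl mass fraction in D = 656.96/5400 = 0.122.

0.122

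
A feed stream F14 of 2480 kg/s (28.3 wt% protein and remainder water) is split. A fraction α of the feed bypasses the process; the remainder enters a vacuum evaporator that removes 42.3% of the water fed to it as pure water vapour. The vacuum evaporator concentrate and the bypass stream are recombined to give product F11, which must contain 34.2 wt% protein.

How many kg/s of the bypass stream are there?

1069 kg/s

All 2480×0.283 = 701.84 kg/s of protein reaches F11, so F11 = 701.84/0.342 = 2052.2 kg/s and vapour = 427.84 kg/s.
The evaporator receives (1−α)·2480 of feed at 0.717 water and removes 0.423 of that water:
0.423×0.717×(1−α)×2480 = 427.84
(1−α) = 427.84/752.16 = 0.5688;  α = 0.4312.
Bypass flow = 0.4312×2480 = 1069.4 kg/s.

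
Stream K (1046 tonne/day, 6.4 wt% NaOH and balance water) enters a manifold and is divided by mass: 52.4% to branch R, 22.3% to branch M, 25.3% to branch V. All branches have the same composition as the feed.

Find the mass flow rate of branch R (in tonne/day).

Branch R flow = 0.524×1046 = 548.1 tonne/day.

548.1 tonne/day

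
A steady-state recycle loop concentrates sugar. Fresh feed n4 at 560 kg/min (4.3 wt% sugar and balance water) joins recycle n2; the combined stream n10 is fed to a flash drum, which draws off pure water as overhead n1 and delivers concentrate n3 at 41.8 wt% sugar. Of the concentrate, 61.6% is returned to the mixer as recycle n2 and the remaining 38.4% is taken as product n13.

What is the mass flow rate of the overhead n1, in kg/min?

502.4 kg/min

Overall sugar balance (none leaves overhead): sugar in fresh feed = sugar in product, i.e. 560×0.043 = (1−0.616)·n3·0.418.
n3 = 24.08/(0.418×0.384) = 150.02 kg/min.
Recycle n2 = 0.616×150.02 = 92.412 kg/min.
Combined feed n10 = 560 + 92.412 = 652.41 kg/min.
Overhead n1 = n10 − n3 = 652.41 − 150.02 = 502.39 kg/min.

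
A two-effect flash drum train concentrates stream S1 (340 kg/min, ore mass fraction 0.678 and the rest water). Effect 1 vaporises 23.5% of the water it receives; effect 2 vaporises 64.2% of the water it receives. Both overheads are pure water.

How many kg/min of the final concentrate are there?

water in feed = 340×0.322 = 109.48 kg/min.
After stage 1: water left = (1−0.235)×109.48 = 83.752; stream total = 314.27 kg/min.
After stage 2: water left = (1−0.642)×83.752 = 29.983; final concentrate = 260.5 kg/min.

260.5 kg/min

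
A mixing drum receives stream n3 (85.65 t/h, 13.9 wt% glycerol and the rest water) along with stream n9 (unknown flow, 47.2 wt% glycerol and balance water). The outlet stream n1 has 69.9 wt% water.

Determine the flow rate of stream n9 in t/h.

Let n9 be the unknown flow. Total out = 85.65 + n9.
water balance: 73.745 + 0.528·n9 = 0.699·(85.65 + n9)
(0.528 − 0.699)·n9 = 0.699×85.65 − 73.745 = -13.875
n9 = -13.875 / -0.171 = 81.142 t/h

81.14 t/h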